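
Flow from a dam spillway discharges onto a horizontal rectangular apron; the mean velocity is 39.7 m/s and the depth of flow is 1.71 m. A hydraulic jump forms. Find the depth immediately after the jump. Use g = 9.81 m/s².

Fr₁ = V₁/√(g·y₁) = 39.7/√(9.81×1.71) = 9.69.
Sequent-depth ratio: y₂/y₁ = ½[√(1 + 8Fr₁²) − 1] = ½[√752.6 − 1] = 13.2.
y₂ = 13.2 × 1.71 = 22.6 m.

y₂ = 22.6 m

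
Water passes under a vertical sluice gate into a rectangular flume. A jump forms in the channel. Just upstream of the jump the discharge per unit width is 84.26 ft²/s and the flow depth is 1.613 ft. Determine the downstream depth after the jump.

V₁ = q/y₁ = 84.26/1.613 = 52.24 ft/s. Fr₁ = V₁/√(g·y₁) = 52.24/√(32.2×1.613) = 7.248.
Sequent-depth ratio: y₂/y₁ = ½[√(1 + 8Fr₁²) − 1] = ½[√421.31 − 1] = 9.763.
y₂ = 9.763 × 1.613 = 15.75 ft.

y₂ = 15.75 ft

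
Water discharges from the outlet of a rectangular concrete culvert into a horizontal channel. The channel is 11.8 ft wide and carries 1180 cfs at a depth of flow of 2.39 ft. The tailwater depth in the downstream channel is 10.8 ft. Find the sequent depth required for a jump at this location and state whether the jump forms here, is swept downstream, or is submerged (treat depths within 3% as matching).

y₂ = 15.0 ft; the jump is swept downstream

q = Q/b = 1180/11.8 = 100 ft²/s; V₁ = q/y₁ = 41.8 ft/s. Fr₁ = V₁/√(g·y₁) = 4.77.
Sequent-depth ratio: y₂/y₁ = ½[√(1 + 8Fr₁²) − 1] = ½[√183.0 − 1] = 6.26.
y₂ = 6.26 × 2.39 = 15.0 ft.
Tailwater y_tw = 10.8 ft: y_tw < y₂, so the jump is swept downstream.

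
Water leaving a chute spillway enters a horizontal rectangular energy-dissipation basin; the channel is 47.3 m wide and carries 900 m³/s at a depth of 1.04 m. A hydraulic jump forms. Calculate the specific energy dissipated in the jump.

ΔE = 9.89 m

q = Q/b = 900/47.3 = 19.0 m²/s; V₁ = q/y₁ = 18.3 m/s. Fr₁ = V₁/√(g·y₁) = 5.73.
Bélanger equation: y₂/y₁ = ½[√(1 + 8Fr₁²) − 1] = ½[√263.5 − 1] = 7.62.
y₂ = 7.62 × 1.04 = 7.92 m.
Head loss: ΔE = (y₂ − y₁)³/(4y₁y₂) = (7.92 − 1.04)³/(4×1.04×7.92) = 326/32.9 = 9.89 m.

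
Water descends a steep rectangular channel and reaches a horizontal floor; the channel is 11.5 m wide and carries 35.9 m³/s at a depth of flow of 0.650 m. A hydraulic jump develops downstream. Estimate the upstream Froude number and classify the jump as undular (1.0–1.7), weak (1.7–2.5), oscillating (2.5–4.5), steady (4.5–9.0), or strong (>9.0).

q = Q/b = 35.9/11.5 = 3.12 m²/s; V₁ = q/y₁ = 4.80 m/s. Fr₁ = V₁/√(g·y₁) = 1.90.
Fr₁ = 1.90 lies in the weak range.

Fr₁ = 1.90; weak jump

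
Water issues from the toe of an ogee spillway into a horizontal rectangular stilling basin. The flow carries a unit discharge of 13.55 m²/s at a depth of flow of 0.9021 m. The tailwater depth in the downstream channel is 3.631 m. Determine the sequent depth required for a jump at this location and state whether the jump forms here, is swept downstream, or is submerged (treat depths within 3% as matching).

y₂ = 6.006 m; the jump is swept downstream

V₁ = q/y₁ = 13.55/0.9021 = 15.02 m/s. Fr₁ = V₁/√(g·y₁) = 15.02/√(9.81×0.9021) = 5.049.
Sequent-depth ratio: y₂/y₁ = ½[√(1 + 8Fr₁²) − 1] = ½[√204.96 − 1] = 6.658.
y₂ = 6.658 × 0.9021 = 6.006 m.
Tailwater y_tw = 3.631 m: y_tw < y₂, so the jump is swept downstream.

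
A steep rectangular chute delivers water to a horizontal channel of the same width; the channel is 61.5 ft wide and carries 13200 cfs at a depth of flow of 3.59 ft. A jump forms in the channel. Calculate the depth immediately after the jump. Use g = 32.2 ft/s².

q = Q/b = 13200/61.5 = 215 ft²/s; V₁ = q/y₁ = 59.8 ft/s. Fr₁ = V₁/√(g·y₁) = 5.56.
Conjugate-depth relation: y₂/y₁ = ½[√(1 + 8Fr₁²) − 1] = ½[√248.4 − 1] = 7.38.
y₂ = 7.38 × 3.59 = 26.5 ft.

y₂ = 26.5 ft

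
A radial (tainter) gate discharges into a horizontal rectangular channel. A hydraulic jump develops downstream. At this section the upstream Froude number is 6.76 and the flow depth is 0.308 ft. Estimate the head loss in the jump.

Fr₁ = 6.76 (given).
From the momentum equation for a rectangular channel, y₂/y₁ = ½[√(1 + 8Fr₁²) − 1] = ½[√366.6 − 1] = 9.07.
y₂ = 9.07 × 0.308 = 2.79 ft.
Head loss: ΔE = (y₂ − y₁)³/(4y₁y₂) = (2.79 − 0.308)³/(4×0.308×2.79) = 15.4/3.44 = 4.47 ft.

ΔE = 4.47 ft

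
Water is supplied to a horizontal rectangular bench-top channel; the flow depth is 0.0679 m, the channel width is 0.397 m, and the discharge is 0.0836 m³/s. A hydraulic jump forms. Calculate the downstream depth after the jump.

q = Q/b = 0.0836/0.397 = 0.211 m²/s; V₁ = q/y₁ = 3.10 m/s. Fr₁ = V₁/√(g·y₁) = 3.80.
By Bélanger, y₂/y₁ = ½[√(1 + 8Fr₁²) − 1] = ½[√116.5 − 1] = 4.90.
y₂ = 4.90 × 0.0679 = 0.333 m.

y₂ = 0.333 m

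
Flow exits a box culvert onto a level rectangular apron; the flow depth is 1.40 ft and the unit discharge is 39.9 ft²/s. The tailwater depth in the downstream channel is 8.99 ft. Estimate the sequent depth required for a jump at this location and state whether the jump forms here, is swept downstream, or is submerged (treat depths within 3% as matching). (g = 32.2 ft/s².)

V₁ = q/y₁ = 39.9/1.40 = 28.5 ft/s. Fr₁ = V₁/√(g·y₁) = 28.5/√(32.2×1.40) = 4.24.
Conjugate-depth relation: y₂/y₁ = ½[√(1 + 8Fr₁²) − 1] = ½[√145.1 − 1] = 5.52.
y₂ = 5.52 × 1.40 = 7.73 ft.
Tailwater y_tw = 8.99 ft: y_tw > y₂, so the jump is submerged.

y₂ = 7.73 ft; the jump is submerged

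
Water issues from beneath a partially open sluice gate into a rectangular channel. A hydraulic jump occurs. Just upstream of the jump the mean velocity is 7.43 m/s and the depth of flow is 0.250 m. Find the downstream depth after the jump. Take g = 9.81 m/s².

y₂ = 1.56 m

Fr₁ = V₁/√(g·y₁) = 7.43/√(9.81×0.250) = 4.74.
Conjugate-depth relation: y₂/y₁ = ½[√(1 + 8Fr₁²) − 1] = ½[√181.1 − 1] = 6.23.
y₂ = 6.23 × 0.250 = 1.56 m.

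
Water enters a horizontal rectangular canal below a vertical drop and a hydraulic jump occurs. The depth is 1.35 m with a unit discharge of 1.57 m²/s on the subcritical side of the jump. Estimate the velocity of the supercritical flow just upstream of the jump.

V₁ = 6.68 m/s

V₂ = q/y₂ = 1.57/1.35 = 1.16 m/s; Fr₂ = V₂/√(g·y₂) = 0.320.
From the momentum equation (using Fr₂), y₁/y₂ = ½[√(1 + 8Fr₂²) − 1] = ½[√1.817 − 1] = 0.174.
y₁ = 0.174 × 1.35 = 0.235 m.
V₁ = q/y₁ = 1.57/0.235 = 6.68 m/s.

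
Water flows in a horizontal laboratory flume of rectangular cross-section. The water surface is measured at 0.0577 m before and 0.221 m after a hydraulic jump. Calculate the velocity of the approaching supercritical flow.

For a rectangular channel the momentum equation gives q² = ½·g·y₁·y₂·(y₁ + y₂) = ½×9.81×0.0577×0.221×0.279 = 0.0174.
q = √0.0174 = 0.132 m²/s.
V₁ = q/y₁ = 0.132/0.0577 = 2.29 m/s.

V₁ = 2.29 m/s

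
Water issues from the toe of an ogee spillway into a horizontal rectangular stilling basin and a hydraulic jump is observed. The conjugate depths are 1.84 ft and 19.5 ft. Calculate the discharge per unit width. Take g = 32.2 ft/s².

For a rectangular channel the momentum equation gives q² = ½·g·y₁·y₂·(y₁ + y₂) = ½×32.2×1.84×19.5×21.3 = 12327.
q = √12327 = 111 ft²/s.

q = 111 ft²/s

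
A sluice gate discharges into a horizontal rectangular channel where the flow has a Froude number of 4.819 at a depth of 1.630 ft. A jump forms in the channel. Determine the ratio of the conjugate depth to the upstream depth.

Fr₁ = 4.819 (given).
By Bélanger, y₂/y₁ = ½[√(1 + 8Fr₁²) − 1] = ½[√186.78 − 1] = 6.333.

y₂/y₁ = 6.333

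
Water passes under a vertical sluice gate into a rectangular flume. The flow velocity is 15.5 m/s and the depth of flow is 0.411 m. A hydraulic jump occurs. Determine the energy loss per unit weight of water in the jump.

Fr₁ = V₁/√(g·y₁) = 15.5/√(9.81×0.411) = 7.72.
Sequent-depth ratio: y₂/y₁ = ½[√(1 + 8Fr₁²) − 1] = ½[√477.7 − 1] = 10.4.
y₂ = 10.4 × 0.411 = 4.29 m.
Head loss: ΔE = (y₂ − y₁)³/(4y₁y₂) = (4.29 − 0.411)³/(4×0.411×4.29) = 58.2/7.05 = 8.26 m.

ΔE = 8.26 m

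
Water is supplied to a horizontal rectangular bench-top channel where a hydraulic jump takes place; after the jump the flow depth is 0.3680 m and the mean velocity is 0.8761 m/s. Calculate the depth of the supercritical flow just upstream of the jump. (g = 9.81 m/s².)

y₁ = 0.1184 m

Fr₂ = V₂/√(g·y₂) = 0.8761/√(9.81×0.3680) = 0.4611.
The Bélanger relation is symmetric: y₁/y₂ = ½[√(1 + 8Fr₂²) − 1] = ½[√2.7009 − 1] = 0.3217.
y₁ = 0.3217 × 0.3680 = 0.1184 m.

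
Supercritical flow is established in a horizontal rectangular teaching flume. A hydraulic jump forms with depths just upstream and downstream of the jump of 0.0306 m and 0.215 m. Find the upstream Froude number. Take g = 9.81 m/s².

Fr₁ = 5.31

For a rectangular channel the momentum equation gives q² = ½·g·y₁·y₂·(y₁ + y₂) = ½×9.81×0.0306×0.215×0.246 = 0.00793.
q = √0.00793 = 0.0890 m²/s.
V₁ = q/y₁ = 2.91 m/s; Fr₁ = V₁/√(g·y₁) = 5.31.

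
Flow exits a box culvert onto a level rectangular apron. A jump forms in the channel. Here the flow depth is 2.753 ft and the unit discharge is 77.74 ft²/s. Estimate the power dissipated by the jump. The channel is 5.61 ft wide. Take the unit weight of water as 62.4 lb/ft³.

V₁ = q/y₁ = 77.74/2.753 = 28.24 ft/s. Fr₁ = V₁/√(g·y₁) = 28.24/√(32.2×2.753) = 2.999.
Sequent-depth ratio: y₂/y₁ = ½[√(1 + 8Fr₁²) − 1] = ½[√72.962 − 1] = 3.771.
y₂ = 3.771 × 2.753 = 10.38 ft.
V₂ = q/y₂ = 77.74/10.38 = 7.488 ft/s. E₁ = y₁ + V₁²/2g = 15.13 ft; E₂ = y₂ + V₂²/2g = 11.25 ft. ΔE = E₁ − E₂ = 3.883 ft.
Q = q·b = 77.74 × 5.61 = 436.1 cfs. P = γ·Q·ΔE/550 = 62.4 × 436.1 × 3.883 / 550 = 192.1 hp.

P = 192.1 hp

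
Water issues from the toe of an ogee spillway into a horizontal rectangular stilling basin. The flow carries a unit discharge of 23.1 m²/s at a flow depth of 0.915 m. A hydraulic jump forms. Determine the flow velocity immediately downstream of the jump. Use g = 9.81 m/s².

V₂ = 2.21 m/s

V₁ = q/y₁ = 23.1/0.915 = 25.2 m/s. Fr₁ = V₁/√(g·y₁) = 25.2/√(9.81×0.915) = 8.43.
Bélanger equation: y₂/y₁ = ½[√(1 + 8Fr₁²) − 1] = ½[√569.0 − 1] = 11.4.
y₂ = 11.4 × 0.915 = 10.5 m.
V₂ = q/y₂ = 23.1/10.5 = 2.21 m/s.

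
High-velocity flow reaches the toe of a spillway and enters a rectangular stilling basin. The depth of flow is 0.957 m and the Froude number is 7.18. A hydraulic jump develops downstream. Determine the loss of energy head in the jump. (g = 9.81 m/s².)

Fr₁ = 7.18 (given).
By Bélanger, y₂/y₁ = ½[√(1 + 8Fr₁²) − 1] = ½[√413.4 − 1] = 9.67.
y₂ = 9.67 × 0.957 = 9.25 m.
V₁ = Fr₁·√(g·y₁) = 7.18×√(9.81×0.957) = 22.0 m/s; q = V₁·y₁ = 21.1 m²/s. V₂ = q/y₂ = 21.1/9.25 = 2.28 m/s. E₁ = y₁ + V₁²/2g = 25.6 m; E₂ = y₂ + V₂²/2g = 9.51 m. ΔE = E₁ − E₂ = 16.1 m.

ΔE = 16.1 m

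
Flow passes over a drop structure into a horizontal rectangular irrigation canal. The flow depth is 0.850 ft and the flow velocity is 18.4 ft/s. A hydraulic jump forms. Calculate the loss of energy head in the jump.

ΔE = 2.02 ft

Fr₁ = V₁/√(g·y₁) = 18.4/√(32.2×0.850) = 3.52.
Conjugate-depth relation: y₂/y₁ = ½[√(1 + 8Fr₁²) − 1] = ½[√99.96 − 1] = 4.50.
y₂ = 4.50 × 0.850 = 3.82 ft.
Head loss: ΔE = (y₂ − y₁)³/(4y₁y₂) = (3.82 − 0.850)³/(4×0.850×3.82) = 26.3/13.0 = 2.02 ft.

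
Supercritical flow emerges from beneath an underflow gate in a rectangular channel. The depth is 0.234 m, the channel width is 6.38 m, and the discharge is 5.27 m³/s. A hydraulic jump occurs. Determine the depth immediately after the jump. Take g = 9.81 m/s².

q = Q/b = 5.27/6.38 = 0.826 m²/s; V₁ = q/y₁ = 3.53 m/s. Fr₁ = V₁/√(g·y₁) = 2.33.
Bélanger equation: y₂/y₁ = ½[√(1 + 8Fr₁²) − 1] = ½[√44.43 − 1] = 2.83.
y₂ = 2.83 × 0.234 = 0.663 m.

y₂ = 0.663 m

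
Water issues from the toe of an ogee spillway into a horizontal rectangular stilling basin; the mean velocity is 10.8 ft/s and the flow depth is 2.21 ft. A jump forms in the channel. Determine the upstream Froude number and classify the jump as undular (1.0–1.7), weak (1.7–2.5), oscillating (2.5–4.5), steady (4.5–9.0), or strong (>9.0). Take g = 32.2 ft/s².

Fr₁ = V₁/√(g·y₁) = 10.8/√(32.2×2.21) = 1.28.
Fr₁ = 1.28 lies in the undular range.

Fr₁ = 1.28; undular jump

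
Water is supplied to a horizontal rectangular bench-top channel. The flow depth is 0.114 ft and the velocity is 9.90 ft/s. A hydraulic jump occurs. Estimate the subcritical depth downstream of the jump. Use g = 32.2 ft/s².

y₂ = 0.778 ft

Fr₁ = V₁/√(g·y₁) = 9.90/√(32.2×0.114) = 5.17.
Sequent-depth ratio: y₂/y₁ = ½[√(1 + 8Fr₁²) − 1] = ½[√214.6 − 1] = 6.82.
y₂ = 6.82 × 0.114 = 0.778 ft.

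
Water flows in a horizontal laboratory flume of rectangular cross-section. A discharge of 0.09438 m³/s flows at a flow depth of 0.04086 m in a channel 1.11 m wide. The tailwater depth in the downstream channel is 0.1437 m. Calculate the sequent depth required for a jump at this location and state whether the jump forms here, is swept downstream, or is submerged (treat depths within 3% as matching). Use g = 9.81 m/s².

q = Q/b = 0.09438/1.11 = 0.08503 m²/s; V₁ = q/y₁ = 2.081 m/s. Fr₁ = V₁/√(g·y₁) = 3.287.
Bélanger equation: y₂/y₁ = ½[√(1 + 8Fr₁²) − 1] = ½[√87.425 − 1] = 4.175.
y₂ = 4.175 × 0.04086 = 0.1706 m.
Tailwater y_tw = 0.1437 m: y_tw < y₂, so the jump is swept downstream.

y₂ = 0.1706 m; the jump is swept downstream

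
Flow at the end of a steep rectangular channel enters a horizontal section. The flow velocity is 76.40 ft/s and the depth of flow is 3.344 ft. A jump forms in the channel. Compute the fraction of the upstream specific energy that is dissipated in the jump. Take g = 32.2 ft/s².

Fr₁ = V₁/√(g·y₁) = 76.40/√(32.2×3.344) = 7.363.
From the momentum equation for a rectangular channel, y₂/y₁ = ½[√(1 + 8Fr₁²) − 1] = ½[√434.67 − 1] = 9.924.
y₂ = 9.924 × 3.344 = 33.19 ft.
E₁ = y₁ + V₁²/2g = 93.98 ft. ΔE = (y₂ − y₁)³/(4y₁y₂) = 59.87 ft. ΔE/E₁ = 59.87/93.98 = 0.637.

ΔE/E₁ = 0.637 (63.7%)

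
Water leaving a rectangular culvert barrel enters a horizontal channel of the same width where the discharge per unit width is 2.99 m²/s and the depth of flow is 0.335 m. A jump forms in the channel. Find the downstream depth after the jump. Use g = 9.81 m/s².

y₂ = 2.17 m

V₁ = q/y₁ = 2.99/0.335 = 8.93 m/s. Fr₁ = V₁/√(g·y₁) = 8.93/√(9.81×0.335) = 4.92.
Sequent-depth ratio: y₂/y₁ = ½[√(1 + 8Fr₁²) − 1] = ½[√194.9 − 1] = 6.48.
y₂ = 6.48 × 0.335 = 2.17 m.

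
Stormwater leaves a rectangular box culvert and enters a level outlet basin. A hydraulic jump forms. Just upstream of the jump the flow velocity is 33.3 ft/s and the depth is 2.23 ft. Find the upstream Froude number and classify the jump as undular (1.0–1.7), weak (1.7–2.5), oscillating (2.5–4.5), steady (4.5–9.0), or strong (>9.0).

Fr₁ = 3.93; oscillating jump

Fr₁ = V₁/√(g·y₁) = 33.3/√(32.2×2.23) = 3.93.
Fr₁ = 3.93 lies in the oscillating range.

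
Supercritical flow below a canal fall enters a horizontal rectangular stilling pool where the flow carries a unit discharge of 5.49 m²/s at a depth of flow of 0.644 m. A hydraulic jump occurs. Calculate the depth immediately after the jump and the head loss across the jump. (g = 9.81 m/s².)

V₁ = q/y₁ = 5.49/0.644 = 8.52 m/s. Fr₁ = V₁/√(g·y₁) = 8.52/√(9.81×0.644) = 3.39.
Conjugate-depth relation: y₂/y₁ = ½[√(1 + 8Fr₁²) − 1] = ½[√93.03 − 1] = 4.32.
y₂ = 4.32 × 0.644 = 2.78 m.
Head loss: ΔE = (y₂ − y₁)³/(4y₁y₂) = (2.78 − 0.644)³/(4×0.644×2.78) = 9.80/7.17 = 1.37 m.

y₂ = 2.78 m; ΔE = 1.37 m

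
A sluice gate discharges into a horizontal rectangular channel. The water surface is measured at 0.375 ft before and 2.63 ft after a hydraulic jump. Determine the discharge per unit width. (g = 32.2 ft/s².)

q = 6.91 ft²/s

For a rectangular channel the momentum equation gives q² = ½·g·y₁·y₂·(y₁ + y₂) = ½×32.2×0.375×2.63×3.00 = 47.7.
q = √47.7 = 6.91 ft²/s.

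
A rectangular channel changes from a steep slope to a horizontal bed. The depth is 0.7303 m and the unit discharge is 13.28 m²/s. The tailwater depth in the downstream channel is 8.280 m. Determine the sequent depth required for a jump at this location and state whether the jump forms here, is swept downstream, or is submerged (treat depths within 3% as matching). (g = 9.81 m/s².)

y₂ = 6.661 m; the jump is submerged

V₁ = q/y₁ = 13.28/0.7303 = 18.18 m/s. Fr₁ = V₁/√(g·y₁) = 18.18/√(9.81×0.7303) = 6.794.
From the momentum equation for a rectangular channel, y₂/y₁ = ½[√(1 + 8Fr₁²) − 1] = ½[√370.24 − 1] = 9.121.
y₂ = 9.121 × 0.7303 = 6.661 m.
Tailwater y_tw = 8.280 m: y_tw > y₂, so the jump is submerged.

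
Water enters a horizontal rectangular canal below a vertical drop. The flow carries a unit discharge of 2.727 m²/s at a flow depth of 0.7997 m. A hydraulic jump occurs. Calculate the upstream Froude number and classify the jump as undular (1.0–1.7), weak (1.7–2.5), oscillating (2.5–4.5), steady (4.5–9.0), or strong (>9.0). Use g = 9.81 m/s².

V₁ = q/y₁ = 2.727/0.7997 = 3.410 m/s. Fr₁ = V₁/√(g·y₁) = 3.410/√(9.81×0.7997) = 1.217.
Fr₁ = 1.217 lies in the undular range.

Fr₁ = 1.217; undular jump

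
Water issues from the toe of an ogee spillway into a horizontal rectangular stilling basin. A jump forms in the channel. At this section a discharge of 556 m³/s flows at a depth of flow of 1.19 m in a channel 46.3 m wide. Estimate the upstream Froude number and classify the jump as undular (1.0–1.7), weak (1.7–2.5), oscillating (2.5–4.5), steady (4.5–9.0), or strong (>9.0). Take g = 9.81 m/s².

Fr₁ = 2.95; oscillating jump

q = Q/b = 556/46.3 = 12.0 m²/s; V₁ = q/y₁ = 10.1 m/s. Fr₁ = V₁/√(g·y₁) = 2.95.
Fr₁ = 2.95 lies in the oscillating range.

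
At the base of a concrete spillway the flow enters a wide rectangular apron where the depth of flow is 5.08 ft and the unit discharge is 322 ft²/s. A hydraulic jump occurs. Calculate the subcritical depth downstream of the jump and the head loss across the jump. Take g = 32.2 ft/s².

V₁ = q/y₁ = 322/5.08 = 63.4 ft/s. Fr₁ = V₁/√(g·y₁) = 63.4/√(32.2×5.08) = 4.96.
Sequent-depth ratio: y₂/y₁ = ½[√(1 + 8Fr₁²) − 1] = ½[√197.5 − 1] = 6.53.
y₂ = 6.53 × 5.08 = 33.2 ft.
V₂ = q/y₂ = 322/33.2 = 9.71 ft/s. E₁ = y₁ + V₁²/2g = 67.5 ft; E₂ = y₂ + V₂²/2g = 34.6 ft. ΔE = E₁ − E₂ = 32.8 ft.

y₂ = 33.2 ft; ΔE = 32.8 ft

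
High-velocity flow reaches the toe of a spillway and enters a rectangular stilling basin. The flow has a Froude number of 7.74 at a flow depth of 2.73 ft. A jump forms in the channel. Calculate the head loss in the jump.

ΔE = 55.2 ft

Fr₁ = 7.74 (given).
By Bélanger, y₂/y₁ = ½[√(1 + 8Fr₁²) − 1] = ½[√480.3 − 1] = 10.5.
y₂ = 10.5 × 2.73 = 28.5 ft.
Head loss: ΔE = (y₂ − y₁)³/(4y₁y₂) = (28.5 − 2.73)³/(4×2.73×28.5) = 17211/312 = 55.2 ft.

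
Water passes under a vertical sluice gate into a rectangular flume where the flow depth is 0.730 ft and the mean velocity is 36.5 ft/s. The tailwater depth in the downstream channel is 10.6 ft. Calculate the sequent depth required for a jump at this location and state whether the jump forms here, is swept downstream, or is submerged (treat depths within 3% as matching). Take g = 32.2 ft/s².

Fr₁ = V₁/√(g·y₁) = 36.5/√(32.2×0.730) = 7.53.
From the momentum equation for a rectangular channel, y₂/y₁ = ½[√(1 + 8Fr₁²) − 1] = ½[√454.4 − 1] = 10.2.
y₂ = 10.2 × 0.730 = 7.42 ft.
Tailwater y_tw = 10.6 ft: y_tw > y₂, so the jump is submerged.

y₂ = 7.42 ft; the jump is submerged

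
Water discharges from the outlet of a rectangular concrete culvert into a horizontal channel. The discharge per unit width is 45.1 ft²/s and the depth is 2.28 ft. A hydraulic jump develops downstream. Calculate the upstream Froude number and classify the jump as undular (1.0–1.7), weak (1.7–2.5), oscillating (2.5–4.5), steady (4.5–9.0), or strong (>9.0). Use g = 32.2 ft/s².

V₁ = q/y₁ = 45.1/2.28 = 19.8 ft/s. Fr₁ = V₁/√(g·y₁) = 19.8/√(32.2×2.28) = 2.31.
Fr₁ = 2.31 lies in the weak range.

Fr₁ = 2.31; weak jump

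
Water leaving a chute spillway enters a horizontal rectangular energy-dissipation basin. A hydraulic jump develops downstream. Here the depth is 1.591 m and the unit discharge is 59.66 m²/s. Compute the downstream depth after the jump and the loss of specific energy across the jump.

V₁ = q/y₁ = 59.66/1.591 = 37.50 m/s. Fr₁ = V₁/√(g·y₁) = 37.50/√(9.81×1.591) = 9.492.
By Bélanger, y₂/y₁ = ½[√(1 + 8Fr₁²) − 1] = ½[√721.74 − 1] = 12.93.
y₂ = 12.93 × 1.591 = 20.58 m.
V₂ = q/y₂ = 59.66/20.58 = 2.900 m/s. E₁ = y₁ + V₁²/2g = 73.26 m; E₂ = y₂ + V₂²/2g = 21.00 m. ΔE = E₁ − E₂ = 52.26 m.

y₂ = 20.58 m; ΔE = 52.26 m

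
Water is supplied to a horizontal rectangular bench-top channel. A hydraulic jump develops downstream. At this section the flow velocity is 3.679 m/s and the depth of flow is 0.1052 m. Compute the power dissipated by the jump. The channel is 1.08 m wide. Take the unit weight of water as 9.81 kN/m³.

Fr₁ = V₁/√(g·y₁) = 3.679/√(9.81×0.1052) = 3.621.
Sequent-depth ratio: y₂/y₁ = ½[√(1 + 8Fr₁²) − 1] = ½[√105.92 − 1] = 4.646.
y₂ = 4.646 × 0.1052 = 0.4887 m.
q = V₁·y₁ = 3.679 × 0.1052 = 0.3870 m²/s. V₂ = q/y₂ = 0.3870/0.4887 = 0.7919 m/s. E₁ = y₁ + V₁²/2g = 0.7951 m; E₂ = y₂ + V₂²/2g = 0.5207 m. ΔE = E₁ − E₂ = 0.2743 m.
Q = q·b = 0.3870 × 1.08 = 0.4180 m³/s. P = γ·Q·ΔE = 9.81 × 0.4180 × 0.2743 = 1.125 kW.

P = 1.125 kW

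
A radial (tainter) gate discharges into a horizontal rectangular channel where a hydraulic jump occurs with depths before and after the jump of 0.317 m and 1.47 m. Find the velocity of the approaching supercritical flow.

For a rectangular channel the momentum equation gives q² = ½·g·y₁·y₂·(y₁ + y₂) = ½×9.81×0.317×1.47×1.79 = 4.08.
q = √4.08 = 2.02 m²/s.
V₁ = q/y₁ = 2.02/0.317 = 6.38 m/s.

V₁ = 6.38 m/s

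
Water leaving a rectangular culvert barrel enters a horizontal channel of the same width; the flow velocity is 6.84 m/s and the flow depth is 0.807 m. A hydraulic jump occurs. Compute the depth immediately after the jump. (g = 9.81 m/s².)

Fr₁ = V₁/√(g·y₁) = 6.84/√(9.81×0.807) = 2.43.
By Bélanger, y₂/y₁ = ½[√(1 + 8Fr₁²) − 1] = ½[√48.28 − 1] = 2.97.
y₂ = 2.97 × 0.807 = 2.40 m.

y₂ = 2.40 m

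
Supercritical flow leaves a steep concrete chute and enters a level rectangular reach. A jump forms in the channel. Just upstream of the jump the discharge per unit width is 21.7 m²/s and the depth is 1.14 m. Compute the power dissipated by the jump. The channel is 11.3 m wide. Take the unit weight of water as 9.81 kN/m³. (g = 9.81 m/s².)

V₁ = q/y₁ = 21.7/1.14 = 19.0 m/s. Fr₁ = V₁/√(g·y₁) = 19.0/√(9.81×1.14) = 5.69.
From the momentum equation for a rectangular channel, y₂/y₁ = ½[√(1 + 8Fr₁²) − 1] = ½[√260.2 − 1] = 7.57.
y₂ = 7.57 × 1.14 = 8.62 m.
V₂ = q/y₂ = 21.7/8.62 = 2.52 m/s. E₁ = y₁ + V₁²/2g = 19.6 m; E₂ = y₂ + V₂²/2g = 8.95 m. ΔE = E₁ − E₂ = 10.7 m.
Q = q·b = 21.7 × 11.3 = 245 m³/s. P = γ·Q·ΔE = 9.81 × 245 × 10.7 = 25644 kW.

P = 25644 kW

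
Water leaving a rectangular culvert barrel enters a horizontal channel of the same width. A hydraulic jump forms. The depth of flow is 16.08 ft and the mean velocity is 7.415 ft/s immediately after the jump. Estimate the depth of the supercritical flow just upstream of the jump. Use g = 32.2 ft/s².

y₁ = 2.894 ft

Fr₂ = V₂/√(g·y₂) = 7.415/√(32.2×16.08) = 0.3259.
From the momentum equation (using Fr₂), y₁/y₂ = ½[√(1 + 8Fr₂²) − 1] = ½[√1.8495 − 1] = 0.1800.
y₁ = 0.1800 × 16.08 = 2.894 ft.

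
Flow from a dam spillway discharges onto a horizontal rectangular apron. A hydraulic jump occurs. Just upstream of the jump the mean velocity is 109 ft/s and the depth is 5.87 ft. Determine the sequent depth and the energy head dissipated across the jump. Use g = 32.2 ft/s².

y₂ = 62.9 ft; ΔE = 126 ft

Fr₁ = V₁/√(g·y₁) = 109/√(32.2×5.87) = 7.93.
Sequent-depth ratio: y₂/y₁ = ½[√(1 + 8Fr₁²) − 1] = ½[√503.9 − 1] = 10.7.
y₂ = 10.7 × 5.87 = 62.9 ft.
Head loss: ΔE = (y₂ − y₁)³/(4y₁y₂) = (62.9 − 5.87)³/(4×5.87×62.9) = 185940/1478 = 126 ft.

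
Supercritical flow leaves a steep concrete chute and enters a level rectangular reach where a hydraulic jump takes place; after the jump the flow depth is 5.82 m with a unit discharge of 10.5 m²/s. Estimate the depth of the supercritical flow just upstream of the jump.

y₁ = 0.601 m

V₂ = q/y₂ = 10.5/5.82 = 1.80 m/s; Fr₂ = V₂/√(g·y₂) = 0.239.
Applying the sequent-depth relation in reverse, y₁/y₂ = ½[√(1 + 8Fr₂²) − 1] = ½[√1.456 − 1] = 0.103.
y₁ = 0.103 × 5.82 = 0.601 m.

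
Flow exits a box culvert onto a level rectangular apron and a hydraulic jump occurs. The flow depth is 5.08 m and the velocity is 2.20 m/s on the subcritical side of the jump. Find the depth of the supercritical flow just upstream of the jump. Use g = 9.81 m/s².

y₁ = 0.846 m

Fr₂ = V₂/√(g·y₂) = 2.20/√(9.81×5.08) = 0.312.
Applying the sequent-depth relation in reverse, y₁/y₂ = ½[√(1 + 8Fr₂²) − 1] = ½[√1.777 − 1] = 0.167.
y₁ = 0.167 × 5.08 = 0.846 m.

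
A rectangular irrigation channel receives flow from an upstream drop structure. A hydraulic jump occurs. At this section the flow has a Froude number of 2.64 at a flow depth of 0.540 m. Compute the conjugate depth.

y₂ = 1.76 m

Fr₁ = 2.64 (given).
Bélanger equation: y₂/y₁ = ½[√(1 + 8Fr₁²) − 1] = ½[√56.76 − 1] = 3.27.
y₂ = 3.27 × 0.540 = 1.76 m.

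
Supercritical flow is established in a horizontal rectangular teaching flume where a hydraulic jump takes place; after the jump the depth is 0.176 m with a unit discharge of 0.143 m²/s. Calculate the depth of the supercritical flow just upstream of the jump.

V₂ = q/y₂ = 0.143/0.176 = 0.812 m/s; Fr₂ = V₂/√(g·y₂) = 0.618.
From the momentum equation (using Fr₂), y₁/y₂ = ½[√(1 + 8Fr₂²) − 1] = ½[√4.059 − 1] = 0.507.
y₁ = 0.507 × 0.176 = 0.0893 m.

y₁ = 0.0893 m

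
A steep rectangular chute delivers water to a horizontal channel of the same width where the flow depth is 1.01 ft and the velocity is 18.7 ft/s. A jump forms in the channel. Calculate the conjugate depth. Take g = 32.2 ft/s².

Fr₁ = V₁/√(g·y₁) = 18.7/√(32.2×1.01) = 3.28.
By Bélanger, y₂/y₁ = ½[√(1 + 8Fr₁²) − 1] = ½[√87.02 − 1] = 4.16.
y₂ = 4.16 × 1.01 = 4.21 ft.

y₂ = 4.21 ft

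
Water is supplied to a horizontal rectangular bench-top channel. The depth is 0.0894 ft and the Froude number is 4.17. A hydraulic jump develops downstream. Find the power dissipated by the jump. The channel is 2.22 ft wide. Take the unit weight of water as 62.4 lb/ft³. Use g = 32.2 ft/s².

Fr₁ = 4.17 (given).
Conjugate-depth relation: y₂/y₁ = ½[√(1 + 8Fr₁²) − 1] = ½[√140.1 − 1] = 5.42.
y₂ = 5.42 × 0.0894 = 0.484 ft.
V₁ = Fr₁·√(g·y₁) = 4.17×√(32.2×0.0894) = 7.08 ft/s; q = V₁·y₁ = 0.633 ft²/s. V₂ = q/y₂ = 0.633/0.484 = 1.31 ft/s. E₁ = y₁ + V₁²/2g = 0.867 ft; E₂ = y₂ + V₂²/2g = 0.511 ft. ΔE = E₁ − E₂ = 0.356 ft.
Q = q·b = 0.633 × 2.22 = 1.40 cfs. P = γ·Q·ΔE/550 = 62.4 × 1.40 × 0.356 / 550 = 0.0567 hp.

P = 0.0567 hp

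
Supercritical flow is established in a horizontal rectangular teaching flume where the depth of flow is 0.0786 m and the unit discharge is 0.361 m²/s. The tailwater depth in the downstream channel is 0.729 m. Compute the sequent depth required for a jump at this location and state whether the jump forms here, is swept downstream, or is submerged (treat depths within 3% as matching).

V₁ = q/y₁ = 0.361/0.0786 = 4.59 m/s. Fr₁ = V₁/√(g·y₁) = 4.59/√(9.81×0.0786) = 5.23.
Sequent-depth ratio: y₂/y₁ = ½[√(1 + 8Fr₁²) − 1] = ½[√219.9 − 1] = 6.91.
y₂ = 6.91 × 0.0786 = 0.543 m.
Tailwater y_tw = 0.729 m: y_tw > y₂, so the jump is submerged.

y₂ = 0.543 m; the jump is submerged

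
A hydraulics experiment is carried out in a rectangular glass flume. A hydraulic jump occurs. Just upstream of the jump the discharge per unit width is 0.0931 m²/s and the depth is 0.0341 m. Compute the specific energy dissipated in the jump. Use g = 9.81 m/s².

ΔE = 0.193 m

V₁ = q/y₁ = 0.0931/0.0341 = 2.73 m/s. Fr₁ = V₁/√(g·y₁) = 2.73/√(9.81×0.0341) = 4.72.
By Bélanger, y₂/y₁ = ½[√(1 + 8Fr₁²) − 1] = ½[√179.3 − 1] = 6.19.
y₂ = 6.19 × 0.0341 = 0.211 m.
V₂ = q/y₂ = 0.0931/0.211 = 0.441 m/s. E₁ = y₁ + V₁²/2g = 0.414 m; E₂ = y₂ + V₂²/2g = 0.221 m. ΔE = E₁ − E₂ = 0.193 m.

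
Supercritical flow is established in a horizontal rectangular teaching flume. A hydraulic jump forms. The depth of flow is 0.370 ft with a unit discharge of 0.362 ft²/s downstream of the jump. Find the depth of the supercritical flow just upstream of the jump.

y₁ = 0.0521 ft

V₂ = q/y₂ = 0.362/0.370 = 0.978 ft/s; Fr₂ = V₂/√(g·y₂) = 0.283.
Since the conjugate-depth ratio holds either way, y₁/y₂ = ½[√(1 + 8Fr₂²) − 1] = ½[√1.643 − 1] = 0.141.
y₁ = 0.141 × 0.370 = 0.0521 ft.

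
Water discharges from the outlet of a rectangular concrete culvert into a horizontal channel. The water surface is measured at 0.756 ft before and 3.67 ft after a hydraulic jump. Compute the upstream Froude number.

For a rectangular channel the momentum equation gives q² = ½·g·y₁·y₂·(y₁ + y₂) = ½×32.2×0.756×3.67×4.43 = 198.
q = √198 = 14.1 ft²/s.
V₁ = q/y₁ = 18.6 ft/s; Fr₁ = V₁/√(g·y₁) = 3.77.

Fr₁ = 3.77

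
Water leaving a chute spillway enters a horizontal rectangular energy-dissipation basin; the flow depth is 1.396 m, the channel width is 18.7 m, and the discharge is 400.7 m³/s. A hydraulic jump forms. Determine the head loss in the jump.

q = Q/b = 400.7/18.7 = 21.43 m²/s; V₁ = q/y₁ = 15.35 m/s. Fr₁ = V₁/√(g·y₁) = 4.148.
Bélanger equation: y₂/y₁ = ½[√(1 + 8Fr₁²) − 1] = ½[√138.63 − 1] = 5.387.
y₂ = 5.387 × 1.396 = 7.520 m.
Head loss: ΔE = (y₂ − y₁)³/(4y₁y₂) = (7.520 − 1.396)³/(4×1.396×7.520) = 229.7/41.99 = 5.470 m.

ΔE = 5.470 m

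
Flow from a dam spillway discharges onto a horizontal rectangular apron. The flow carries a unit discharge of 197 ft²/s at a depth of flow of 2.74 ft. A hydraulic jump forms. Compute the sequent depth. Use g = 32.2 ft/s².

y₂ = 28.3 ft

V₁ = q/y₁ = 197/2.74 = 71.9 ft/s. Fr₁ = V₁/√(g·y₁) = 71.9/√(32.2×2.74) = 7.65.
Sequent-depth ratio: y₂/y₁ = ½[√(1 + 8Fr₁²) − 1] = ½[√469.7 − 1] = 10.3.
y₂ = 10.3 × 2.74 = 28.3 ft.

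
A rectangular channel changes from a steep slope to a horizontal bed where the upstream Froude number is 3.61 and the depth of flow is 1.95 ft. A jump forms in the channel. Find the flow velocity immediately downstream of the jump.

Fr₁ = 3.61 (given).
Bélanger equation: y₂/y₁ = ½[√(1 + 8Fr₁²) − 1] = ½[√105.3 − 1] = 4.63.
y₂ = 4.63 × 1.95 = 9.03 ft.
V₁ = Fr₁·√(g·y₁) = 3.61×√(32.2×1.95) = 28.6 ft/s; q = V₁·y₁ = 55.8 ft²/s.
V₂ = q/y₂ = 55.8/9.03 = 6.18 ft/s.

V₂ = 6.18 ft/s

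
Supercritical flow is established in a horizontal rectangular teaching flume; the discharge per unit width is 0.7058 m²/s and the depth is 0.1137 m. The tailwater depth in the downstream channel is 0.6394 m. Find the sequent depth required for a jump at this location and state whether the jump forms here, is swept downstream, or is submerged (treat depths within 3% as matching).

y₂ = 0.8900 m; the jump is swept downstream

V₁ = q/y₁ = 0.7058/0.1137 = 6.208 m/s. Fr₁ = V₁/√(g·y₁) = 6.208/√(9.81×0.1137) = 5.878.
Conjugate-depth relation: y₂/y₁ = ½[√(1 + 8Fr₁²) − 1] = ½[√277.38 − 1] = 7.827.
y₂ = 7.827 × 0.1137 = 0.8900 m.
Tailwater y_tw = 0.6394 m: y_tw < y₂, so the jump is swept downstream.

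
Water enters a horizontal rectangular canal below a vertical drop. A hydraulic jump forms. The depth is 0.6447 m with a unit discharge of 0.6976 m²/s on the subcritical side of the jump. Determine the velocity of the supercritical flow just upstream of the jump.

V₁ = 3.763 m/s

V₂ = q/y₂ = 0.6976/0.6447 = 1.082 m/s; Fr₂ = V₂/√(g·y₂) = 0.4303.
From the momentum equation (using Fr₂), y₁/y₂ = ½[√(1 + 8Fr₂²) − 1] = ½[√2.4810 − 1] = 0.2876.
y₁ = 0.2876 × 0.6447 = 0.1854 m.
V₁ = q/y₁ = 0.6976/0.1854 = 3.763 m/s.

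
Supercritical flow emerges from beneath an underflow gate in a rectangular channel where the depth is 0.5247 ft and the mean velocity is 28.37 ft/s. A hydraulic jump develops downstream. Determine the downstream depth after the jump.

y₂ = 4.866 ft

Fr₁ = V₁/√(g·y₁) = 28.37/√(32.2×0.5247) = 6.902.
Sequent-depth ratio: y₂/y₁ = ½[√(1 + 8Fr₁²) − 1] = ½[√382.10 − 1] = 9.274.
y₂ = 9.274 × 0.5247 = 4.866 ft.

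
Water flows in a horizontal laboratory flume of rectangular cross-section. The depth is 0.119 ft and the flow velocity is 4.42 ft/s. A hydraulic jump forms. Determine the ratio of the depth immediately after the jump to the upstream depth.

y₂/y₁ = 2.73

Fr₁ = V₁/√(g·y₁) = 4.42/√(32.2×0.119) = 2.26.
By Bélanger, y₂/y₁ = ½[√(1 + 8Fr₁²) − 1] = ½[√41.79 − 1] = 2.73.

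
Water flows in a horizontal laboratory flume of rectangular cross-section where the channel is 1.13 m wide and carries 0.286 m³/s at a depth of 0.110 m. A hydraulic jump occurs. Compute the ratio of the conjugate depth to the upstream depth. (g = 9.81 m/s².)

y₂/y₁ = 2.67

q = Q/b = 0.286/1.13 = 0.253 m²/s; V₁ = q/y₁ = 2.30 m/s. Fr₁ = V₁/√(g·y₁) = 2.21.
Bélanger equation: y₂/y₁ = ½[√(1 + 8Fr₁²) − 1] = ½[√40.25 − 1] = 2.67.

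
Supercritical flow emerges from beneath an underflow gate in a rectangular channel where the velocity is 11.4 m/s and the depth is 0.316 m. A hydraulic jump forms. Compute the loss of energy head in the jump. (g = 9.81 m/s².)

Fr₁ = V₁/√(g·y₁) = 11.4/√(9.81×0.316) = 6.47.
Bélanger equation: y₂/y₁ = ½[√(1 + 8Fr₁²) − 1] = ½[√336.4 − 1] = 8.67.
y₂ = 8.67 × 0.316 = 2.74 m.
Head loss: ΔE = (y₂ − y₁)³/(4y₁y₂) = (2.74 − 0.316)³/(4×0.316×2.74) = 14.2/3.46 = 4.11 m.

ΔE = 4.11 m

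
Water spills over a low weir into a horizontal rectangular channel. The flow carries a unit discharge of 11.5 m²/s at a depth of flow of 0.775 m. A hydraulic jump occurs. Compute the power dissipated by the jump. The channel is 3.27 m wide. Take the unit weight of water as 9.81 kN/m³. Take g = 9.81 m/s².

V₁ = q/y₁ = 11.5/0.775 = 14.8 m/s. Fr₁ = V₁/√(g·y₁) = 14.8/√(9.81×0.775) = 5.38.
Bélanger equation: y₂/y₁ = ½[√(1 + 8Fr₁²) − 1] = ½[√232.7 − 1] = 7.13.
y₂ = 7.13 × 0.775 = 5.52 m.
Head loss: ΔE = (y₂ − y₁)³/(4y₁y₂) = (5.52 − 0.775)³/(4×0.775×5.52) = 107/17.1 = 6.25 m.
Q = q·b = 11.5 × 3.27 = 37.6 m³/s. P = γ·Q·ΔE = 9.81 × 37.6 × 6.25 = 2307 kW.

P = 2307 kW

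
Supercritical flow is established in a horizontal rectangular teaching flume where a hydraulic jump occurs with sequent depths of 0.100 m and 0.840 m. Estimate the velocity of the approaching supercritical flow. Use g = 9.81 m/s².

For a rectangular channel the momentum equation gives q² = ½·g·y₁·y₂·(y₁ + y₂) = ½×9.81×0.100×0.840×0.940 = 0.387.
q = √0.387 = 0.622 m²/s.
V₁ = q/y₁ = 0.622/0.100 = 6.22 m/s.

V₁ = 6.22 m/s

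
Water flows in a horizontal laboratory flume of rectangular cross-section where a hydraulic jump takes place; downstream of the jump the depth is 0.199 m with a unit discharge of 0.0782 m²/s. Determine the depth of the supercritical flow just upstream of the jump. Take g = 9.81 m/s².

V₂ = q/y₂ = 0.0782/0.199 = 0.393 m/s; Fr₂ = V₂/√(g·y₂) = 0.281.
Applying the sequent-depth relation in reverse, y₁/y₂ = ½[√(1 + 8Fr₂²) − 1] = ½[√1.633 − 1] = 0.139.
y₁ = 0.139 × 0.199 = 0.0276 m.

y₁ = 0.0276 m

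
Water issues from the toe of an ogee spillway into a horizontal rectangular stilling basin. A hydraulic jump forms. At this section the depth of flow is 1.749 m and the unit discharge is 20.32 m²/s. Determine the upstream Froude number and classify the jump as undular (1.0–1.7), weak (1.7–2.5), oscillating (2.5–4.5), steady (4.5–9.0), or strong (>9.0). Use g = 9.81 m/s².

Fr₁ = 2.805; oscillating jump

V₁ = q/y₁ = 20.32/1.749 = 11.62 m/s. Fr₁ = V₁/√(g·y₁) = 11.62/√(9.81×1.749) = 2.805.
Fr₁ = 2.805 lies in the oscillating range.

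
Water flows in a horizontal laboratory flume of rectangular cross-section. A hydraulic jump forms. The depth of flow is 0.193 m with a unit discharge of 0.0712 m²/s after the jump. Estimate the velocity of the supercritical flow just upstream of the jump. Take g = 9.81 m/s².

V₂ = q/y₂ = 0.0712/0.193 = 0.369 m/s; Fr₂ = V₂/√(g·y₂) = 0.268.
From the momentum equation (using Fr₂), y₁/y₂ = ½[√(1 + 8Fr₂²) − 1] = ½[√1.575 − 1] = 0.128.
y₁ = 0.128 × 0.193 = 0.0246 m.
V₁ = q/y₁ = 0.0712/0.0246 = 2.89 m/s.

V₁ = 2.89 m/s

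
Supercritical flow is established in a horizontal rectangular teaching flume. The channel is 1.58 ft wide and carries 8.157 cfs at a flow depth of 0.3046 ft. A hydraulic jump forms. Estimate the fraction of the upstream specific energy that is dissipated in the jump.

q = Q/b = 8.157/1.58 = 5.163 ft²/s; V₁ = q/y₁ = 16.95 ft/s. Fr₁ = V₁/√(g·y₁) = 5.412.
Conjugate-depth relation: y₂/y₁ = ½[√(1 + 8Fr₁²) − 1] = ½[√235.31 − 1] = 7.170.
y₂ = 7.170 × 0.3046 = 2.184 ft.
E₁ = y₁ + V₁²/2g = 4.765 ft. ΔE = (y₂ − y₁)³/(4y₁y₂) = 2.495 ft. ΔE/E₁ = 2.495/4.765 = 0.523.

ΔE/E₁ = 0.523 (52.3%)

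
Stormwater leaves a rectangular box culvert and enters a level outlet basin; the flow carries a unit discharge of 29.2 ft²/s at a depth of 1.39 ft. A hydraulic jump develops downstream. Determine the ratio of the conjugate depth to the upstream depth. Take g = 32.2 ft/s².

V₁ = q/y₁ = 29.2/1.39 = 21.0 ft/s. Fr₁ = V₁/√(g·y₁) = 21.0/√(32.2×1.39) = 3.14.
From the momentum equation for a rectangular channel, y₂/y₁ = ½[√(1 + 8Fr₁²) − 1] = ½[√79.88 − 1] = 3.97.

y₂/y₁ = 3.97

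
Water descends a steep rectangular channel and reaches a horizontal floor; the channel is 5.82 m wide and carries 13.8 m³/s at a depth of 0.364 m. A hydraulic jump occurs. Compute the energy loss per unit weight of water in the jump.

q = Q/b = 13.8/5.82 = 2.37 m²/s; V₁ = q/y₁ = 6.51 m/s. Fr₁ = V₁/√(g·y₁) = 3.45.
By Bélanger, y₂/y₁ = ½[√(1 + 8Fr₁²) − 1] = ½[√96.07 − 1] = 4.40.
y₂ = 4.40 × 0.364 = 1.60 m.
Head loss: ΔE = (y₂ − y₁)³/(4y₁y₂) = (1.60 − 0.364)³/(4×0.364×1.60) = 1.90/2.33 = 0.813 m.

ΔE = 0.813 m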